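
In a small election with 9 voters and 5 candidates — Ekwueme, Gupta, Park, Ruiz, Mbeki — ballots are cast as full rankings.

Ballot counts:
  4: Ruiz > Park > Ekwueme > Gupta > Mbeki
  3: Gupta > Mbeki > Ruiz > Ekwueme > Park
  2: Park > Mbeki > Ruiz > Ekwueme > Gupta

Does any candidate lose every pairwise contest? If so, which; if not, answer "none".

Pairwise majorities:
Ekwueme vs Gupta: 6 to 3, Ekwueme.
Ekwueme vs Park: 3 to 6, Park.
Ekwueme vs Ruiz: 0 for Ekwueme, 9 for Ruiz — Ruiz by 9–0.
Ekwueme vs Mbeki: Mbeki wins 5–4.
Gupta vs Park: Park wins 6–3.
Gupta vs Ruiz: Gupta is ranked higher on 3 ballots, Ruiz on 6. Ruiz wins 6–3.
Gupta vs Mbeki: Gupta wins 7–2.
Park vs Ruiz: Ruiz, 7–2.
Park vs Mbeki: Park, 6–3.
Ruiz vs Mbeki: Ruiz is ranked higher on 4 ballots, Mbeki on 5. Mbeki wins 5–4.
No candidate is winless: Ekwueme beats Gupta; Gupta beats Mbeki; Park beats Ekwueme; Ruiz beats Ekwueme; Mbeki beats Ekwueme. There is no Condorcet loser.

none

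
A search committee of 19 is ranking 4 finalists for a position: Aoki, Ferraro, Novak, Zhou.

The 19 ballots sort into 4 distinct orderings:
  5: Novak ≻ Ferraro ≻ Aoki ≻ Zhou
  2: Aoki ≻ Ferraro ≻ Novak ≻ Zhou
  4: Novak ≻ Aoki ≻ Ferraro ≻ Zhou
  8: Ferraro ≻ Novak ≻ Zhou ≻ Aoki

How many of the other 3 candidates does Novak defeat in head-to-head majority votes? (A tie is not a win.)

Novak against each rival (19 committee members):
Novak–Aoki: Novak 17–2.
Novak–Ferraro: Ferraro 10–9.
Novak vs Zhou: 19 to 0, Novak.
Novak beats Aoki, Zhou; loses to Ferraro — 2 pairwise wins.

2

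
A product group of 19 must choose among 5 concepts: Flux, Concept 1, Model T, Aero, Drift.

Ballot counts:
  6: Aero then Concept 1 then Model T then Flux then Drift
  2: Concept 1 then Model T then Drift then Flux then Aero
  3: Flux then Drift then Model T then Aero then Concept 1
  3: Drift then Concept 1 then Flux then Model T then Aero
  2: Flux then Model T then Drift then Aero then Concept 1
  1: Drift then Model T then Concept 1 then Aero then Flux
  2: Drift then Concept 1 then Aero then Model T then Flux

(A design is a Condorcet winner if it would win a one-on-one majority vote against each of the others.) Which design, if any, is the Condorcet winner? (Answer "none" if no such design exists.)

Pairwise majorities:
Flux–Concept 1: Concept 1 14–5.
Flux vs Model T: 8 to 11, Model T.
Flux vs Aero: Flux is ranked higher on 2+3+3+2 = 10 ballots, Aero on 9. Flux wins 10–9.
Flux vs Drift: Flux preferred on 6+3+2 = 11 ballots; Flux wins 11–8.
Concept 1–Model T: Concept 1 13–6.
Concept 1 vs Aero: 8 to 11, Aero.
Concept 1–Drift: Drift 11–8.
Model T vs Aero: 11 to 8, Model T.
Model T vs Drift: Model T is ranked higher on 6+2+2 = 10 ballots, Drift on 9. Model T wins 10–9.
Aero vs Drift: Drift, 13–6.
No design is unbeaten: Flux loses to Concept 1; Concept 1 loses to Aero; Model T loses to Concept 1; Aero loses to Flux; Drift loses to Flux. In particular Flux → Aero → Concept 1 → Flux is a majority cycle — no Condorcet winner exists.

none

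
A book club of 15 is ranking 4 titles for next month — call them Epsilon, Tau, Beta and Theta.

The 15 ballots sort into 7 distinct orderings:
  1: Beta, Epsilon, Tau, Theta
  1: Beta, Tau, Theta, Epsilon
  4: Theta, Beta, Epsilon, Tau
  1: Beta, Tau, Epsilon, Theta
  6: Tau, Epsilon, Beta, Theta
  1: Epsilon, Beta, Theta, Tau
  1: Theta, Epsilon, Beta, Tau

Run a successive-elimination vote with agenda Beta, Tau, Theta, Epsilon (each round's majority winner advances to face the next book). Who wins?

Epsilon

Round 1: Beta vs Tau — 9–6, Beta advances.
Round 2: Beta vs Theta — 10–5, Beta advances.
Round 3: Beta vs Epsilon — 7–8, Epsilon advances.
The agenda winner is Epsilon.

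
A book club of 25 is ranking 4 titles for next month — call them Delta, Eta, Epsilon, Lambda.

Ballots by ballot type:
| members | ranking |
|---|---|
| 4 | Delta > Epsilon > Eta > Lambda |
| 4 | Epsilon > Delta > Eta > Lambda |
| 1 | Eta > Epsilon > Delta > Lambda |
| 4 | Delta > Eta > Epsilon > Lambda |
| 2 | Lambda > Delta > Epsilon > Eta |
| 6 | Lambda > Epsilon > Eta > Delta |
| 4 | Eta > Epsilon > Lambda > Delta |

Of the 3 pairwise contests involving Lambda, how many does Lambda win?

0

Lambda against each rival (25 members):
Lambda–Delta: Delta 13–12.
Lambda–Eta: Eta 17–8.
Lambda vs Epsilon: Epsilon wins 17–8.
Lambda beats no one; loses to Delta, Eta, Epsilon — 0 pairwise wins.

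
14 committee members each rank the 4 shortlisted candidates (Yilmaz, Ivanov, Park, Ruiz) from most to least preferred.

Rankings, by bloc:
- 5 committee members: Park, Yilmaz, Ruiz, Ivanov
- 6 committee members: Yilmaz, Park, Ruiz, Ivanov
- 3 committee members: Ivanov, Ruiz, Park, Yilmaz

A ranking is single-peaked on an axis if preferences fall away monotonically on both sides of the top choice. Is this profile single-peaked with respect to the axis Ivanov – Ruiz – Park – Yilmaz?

yes

Axis positions: Ivanov=1, Ruiz=2, Park=3, Yilmaz=4.
Bloc 1 (peak Park at position 3): ranking walks positions 3-4-2-1, expanding outward from the peak — single-peaked.
Bloc 2 (peak Yilmaz at position 4): ranking walks positions 4-3-2-1, expanding outward from the peak — single-peaked.
Bloc 3 (peak Ivanov at position 1): ranking walks positions 1-2-3-4, expanding outward from the peak — single-peaked.
Every ranking is single-peaked on this axis.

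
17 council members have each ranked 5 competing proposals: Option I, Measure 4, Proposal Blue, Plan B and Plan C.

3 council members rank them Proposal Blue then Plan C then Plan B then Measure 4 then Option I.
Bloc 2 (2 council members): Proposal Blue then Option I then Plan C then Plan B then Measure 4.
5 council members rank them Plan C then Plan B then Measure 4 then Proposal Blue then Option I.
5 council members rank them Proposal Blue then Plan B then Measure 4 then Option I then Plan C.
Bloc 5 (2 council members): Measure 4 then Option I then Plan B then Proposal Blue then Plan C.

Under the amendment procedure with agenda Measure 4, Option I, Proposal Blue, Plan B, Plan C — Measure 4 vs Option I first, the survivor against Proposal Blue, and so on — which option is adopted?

Proposal Blue

Round 1: Measure 4 vs Option I — 15–2, Measure 4 advances.
Round 2: Measure 4 vs Proposal Blue — 7–10, Proposal Blue advances.
Round 3: Proposal Blue vs Plan B — 10–7, Proposal Blue advances.
Round 4: Proposal Blue vs Plan C — 12–5, Proposal Blue advances.
The agenda winner is Proposal Blue.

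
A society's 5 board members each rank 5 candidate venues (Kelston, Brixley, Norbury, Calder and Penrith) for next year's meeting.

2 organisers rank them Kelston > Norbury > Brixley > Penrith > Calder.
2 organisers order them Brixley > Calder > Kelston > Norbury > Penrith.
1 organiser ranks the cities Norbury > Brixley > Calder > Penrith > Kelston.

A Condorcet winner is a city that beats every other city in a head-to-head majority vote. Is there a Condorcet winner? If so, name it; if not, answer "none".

Pairwise majorities:
Kelston vs Brixley: 2 for Kelston, 3 for Brixley — Brixley by 3–2.
Kelston–Norbury: Kelston 4–1.
Kelston vs Calder: 2 for Kelston, 3 for Calder — Calder by 3–2.
Kelston vs Penrith: Kelston, 4–1.
Brixley vs Norbury: Brixley is ranked higher on 2 ballots, Norbury on 3. Norbury wins 3–2.
Brixley vs Calder: Brixley wins 5–0.
Brixley vs Penrith: Brixley is ranked higher on 2+2+1 = 5 ballots, Penrith on 0. Brixley wins 5–0.
Norbury vs Calder: 3 to 2, Norbury.
Norbury vs Penrith: Norbury, 5–0.
Calder vs Penrith: Calder wins 3–2.
Each city drops at least one matchup (Kelston loses to Brixley; Brixley loses to Norbury; Norbury loses to Kelston; Calder loses to Brixley; Penrith loses to Kelston); the cycle Kelston > Norbury > Brixley > Kelston rules out a Condorcet winner.

none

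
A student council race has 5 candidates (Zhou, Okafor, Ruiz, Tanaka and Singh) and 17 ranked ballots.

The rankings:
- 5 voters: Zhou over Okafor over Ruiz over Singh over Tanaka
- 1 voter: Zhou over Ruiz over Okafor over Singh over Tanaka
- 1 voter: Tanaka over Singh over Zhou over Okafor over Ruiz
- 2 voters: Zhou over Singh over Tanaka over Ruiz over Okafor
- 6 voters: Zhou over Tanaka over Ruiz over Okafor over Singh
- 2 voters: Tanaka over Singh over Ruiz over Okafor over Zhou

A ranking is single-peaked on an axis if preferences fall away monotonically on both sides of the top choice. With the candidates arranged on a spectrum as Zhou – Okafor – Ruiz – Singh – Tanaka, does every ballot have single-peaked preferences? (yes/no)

no

Axis positions: Zhou=1, Okafor=2, Ruiz=3, Singh=4, Tanaka=5.
Group 1 (peak Zhou at position 1): ranking walks positions 1-2-3-4-5, expanding outward from the peak — single-peaked.
Group 2: ranking walks positions 1-3-2-4-5; Ruiz is ranked above Okafor even though Okafor lies between Ruiz and the peak Zhou on the axis — preferences dip and rise again. Not single-peaked.
Group 3: ranking walks positions 5-4-1-2-3; Zhou is ranked above Ruiz even though Ruiz lies between Zhou and the peak Tanaka on the axis — preferences dip and rise again. Not single-peaked.
Group 4: ranking walks positions 1-4-5-3-2; Singh is ranked above Okafor even though Okafor lies between Singh and the peak Zhou on the axis — preferences dip and rise again. Not single-peaked.
Group 5: ranking walks positions 1-5-3-2-4; Tanaka is ranked above Okafor even though Okafor lies between Tanaka and the peak Zhou on the axis — preferences dip and rise again. Not single-peaked.
Group 6 (peak Tanaka at position 5): ranking walks positions 5-4-3-2-1, expanding outward from the peak — single-peaked.
Group 2 violates single-peakedness, so the profile is not single-peaked on this axis.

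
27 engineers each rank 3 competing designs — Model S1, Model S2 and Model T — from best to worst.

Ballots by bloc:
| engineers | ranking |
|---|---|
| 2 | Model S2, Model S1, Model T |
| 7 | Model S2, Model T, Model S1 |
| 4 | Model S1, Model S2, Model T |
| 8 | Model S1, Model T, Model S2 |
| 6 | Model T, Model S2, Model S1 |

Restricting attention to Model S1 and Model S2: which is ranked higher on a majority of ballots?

Ballots ranking Model S1 above Model S2: 4 + 8 = 12.
Ballots ranking Model S2 above Model S1: 27 − 12 = 15.
Model S2 wins the head-to-head 15–12.

Model S2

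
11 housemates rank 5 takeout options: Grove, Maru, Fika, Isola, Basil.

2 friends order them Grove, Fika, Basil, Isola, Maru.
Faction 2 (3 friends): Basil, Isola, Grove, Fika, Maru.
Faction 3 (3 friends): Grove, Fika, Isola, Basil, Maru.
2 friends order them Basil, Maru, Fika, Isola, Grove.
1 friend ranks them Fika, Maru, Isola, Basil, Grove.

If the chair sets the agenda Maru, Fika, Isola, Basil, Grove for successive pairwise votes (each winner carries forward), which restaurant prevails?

Round 1: Maru vs Fika — 2–9, Fika advances.
Round 2: Fika vs Isola — 8–3, Fika advances.
Round 3: Fika vs Basil — 6–5, Fika advances.
Round 4: Fika vs Grove — 3–8, Grove advances.
The agenda winner is Grove.

Grove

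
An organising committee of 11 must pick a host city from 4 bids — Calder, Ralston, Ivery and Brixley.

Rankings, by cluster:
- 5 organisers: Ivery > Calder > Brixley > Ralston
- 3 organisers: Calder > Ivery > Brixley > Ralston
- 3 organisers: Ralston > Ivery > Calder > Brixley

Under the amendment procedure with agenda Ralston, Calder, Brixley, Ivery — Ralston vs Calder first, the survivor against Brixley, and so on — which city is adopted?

Ivery

Round 1: Ralston vs Calder — 3–8, Calder advances.
Round 2: Calder vs Brixley — 11–0, Calder advances.
Round 3: Calder vs Ivery — 3–8, Ivery advances.
The agenda winner is Ivery.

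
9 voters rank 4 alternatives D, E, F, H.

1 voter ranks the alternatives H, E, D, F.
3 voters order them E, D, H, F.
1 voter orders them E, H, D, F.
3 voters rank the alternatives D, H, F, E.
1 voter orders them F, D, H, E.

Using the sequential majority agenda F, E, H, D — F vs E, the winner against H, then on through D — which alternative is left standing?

D

Round 1: F vs E — 4–5, E advances.
Round 2: E vs H — 4–5, H advances.
Round 3: H vs D — 2–7, D advances.
D survives the agenda.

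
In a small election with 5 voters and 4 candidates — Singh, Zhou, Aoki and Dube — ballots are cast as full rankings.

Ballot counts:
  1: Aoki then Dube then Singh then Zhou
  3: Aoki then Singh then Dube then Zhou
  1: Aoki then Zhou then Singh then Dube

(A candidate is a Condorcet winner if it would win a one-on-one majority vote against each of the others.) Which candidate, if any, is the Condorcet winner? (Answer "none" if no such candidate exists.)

Head-to-head results (5 voters):
Singh–Zhou: Singh 4–1.
Singh vs Aoki: Aoki wins 5–0.
Singh vs Dube: Singh wins 4–1.
Zhou vs Aoki: Aoki, 5–0.
Zhou vs Dube: Dube wins 4–1.
Aoki–Dube: Aoki 5–0.
Aoki beats each of Singh, Zhou, Dube — Aoki is the Condorcet winner.

Aoki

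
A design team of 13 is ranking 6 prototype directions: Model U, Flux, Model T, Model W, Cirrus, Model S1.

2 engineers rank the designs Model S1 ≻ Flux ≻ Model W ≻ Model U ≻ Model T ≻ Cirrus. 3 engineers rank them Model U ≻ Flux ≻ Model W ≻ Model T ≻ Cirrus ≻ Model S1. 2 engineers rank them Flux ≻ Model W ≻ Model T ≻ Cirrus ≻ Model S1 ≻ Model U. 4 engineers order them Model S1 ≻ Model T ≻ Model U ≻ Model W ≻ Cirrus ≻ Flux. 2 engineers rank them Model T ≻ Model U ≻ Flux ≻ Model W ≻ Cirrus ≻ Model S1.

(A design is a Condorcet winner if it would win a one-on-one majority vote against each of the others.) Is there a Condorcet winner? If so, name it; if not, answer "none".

Check each pair by majority over 13 ballots:
Model U vs Flux: Model U preferred on 3+4+2 = 9 ballots; Model U wins 9–4.
Model U vs Model T: Model U is ranked higher on 2+3 = 5 ballots, Model T on 8. Model T wins 8–5.
Model U vs Model W: Model U preferred on 3+4+2 = 9 ballots; Model U wins 9–4.
Model U vs Cirrus: 11 to 2, Model U.
Model U vs Model S1: 3+2 = 5 for Model U, 8 for Model S1 — Model S1 by 8–5.
Flux vs Model T: Flux preferred on 2+3+2 = 7 ballots; Flux wins 7–6.
Flux vs Model W: Flux is ranked higher on 2+3+2+2 = 9 ballots, Model W on 4. Flux wins 9–4.
Flux vs Cirrus: 2+3+2+2 = 9 for Flux, 4 for Cirrus — Flux by 9–4.
Flux vs Model S1: Flux is ranked higher on 3+2+2 = 7 ballots, Model S1 on 6. Flux wins 7–6.
Model T vs Model W: 4+2 = 6 for Model T, 7 for Model W — Model W by 7–6.
Model T vs Cirrus: Model T is ranked higher on 2+3+2+4+2 = 13 ballots, Cirrus on 0. Model T wins 13–0.
Model T vs Model S1: Model T is ranked higher on 3+2+2 = 7 ballots, Model S1 on 6. Model T wins 7–6.
Model W vs Cirrus: 2+3+2+4+2 = 13 for Model W, 0 for Cirrus — Model W by 13–0.
Model W vs Model S1: 7 to 6, Model W.
Cirrus vs Model S1: 3+2+2 = 7 for Cirrus, 6 for Model S1 — Cirrus by 7–6.
Each design drops at least one matchup (Model U loses to Model T; Flux loses to Model U; Model T loses to Flux; Model W loses to Model U; Cirrus loses to Model U; Model S1 loses to Flux); the cycle Model U beats Flux beats Model T beats Model U rules out a Condorcet winner.

none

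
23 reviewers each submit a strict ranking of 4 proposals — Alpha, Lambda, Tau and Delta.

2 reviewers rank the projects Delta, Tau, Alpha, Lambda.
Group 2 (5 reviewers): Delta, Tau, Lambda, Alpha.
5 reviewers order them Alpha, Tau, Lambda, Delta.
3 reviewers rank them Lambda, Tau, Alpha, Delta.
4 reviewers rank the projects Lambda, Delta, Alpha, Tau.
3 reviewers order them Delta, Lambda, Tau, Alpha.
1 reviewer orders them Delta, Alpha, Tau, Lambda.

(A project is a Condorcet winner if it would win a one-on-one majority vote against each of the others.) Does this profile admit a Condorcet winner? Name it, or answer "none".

none

Pairwise majorities:
Alpha vs Lambda: Lambda wins 15–8.
Alpha–Tau: Tau 13–10.
Alpha vs Delta: Delta wins 15–8.
Lambda–Tau: Tau 13–10.
Lambda–Delta: Lambda 12–11.
Tau vs Delta: Delta wins 15–8.
Each project drops at least one matchup (Alpha loses to Lambda; Lambda loses to Tau; Tau loses to Delta; Delta loses to Lambda); the cycle Lambda → Delta → Tau → Lambda rules out a Condorcet winner.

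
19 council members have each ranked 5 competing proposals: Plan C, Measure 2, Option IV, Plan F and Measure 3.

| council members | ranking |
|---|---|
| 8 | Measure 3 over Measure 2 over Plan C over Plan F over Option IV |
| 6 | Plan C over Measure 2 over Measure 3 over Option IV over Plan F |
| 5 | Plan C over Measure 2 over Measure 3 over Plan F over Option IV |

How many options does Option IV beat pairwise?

Option IV against each rival (19 council members):
Option IV vs Plan C: 0 for Option IV, 19 for Plan C — Plan C by 19–0.
Option IV vs Measure 2: Measure 2 wins 19–0.
Option IV vs Plan F: Option IV is ranked higher on 6 ballots, Plan F on 13. Plan F wins 13–6.
Option IV vs Measure 3: 0 for Option IV, 19 for Measure 3 — Measure 3 by 19–0.
Option IV beats no one; loses to Plan C, Measure 2, Plan F, Measure 3 — 0 pairwise wins.

0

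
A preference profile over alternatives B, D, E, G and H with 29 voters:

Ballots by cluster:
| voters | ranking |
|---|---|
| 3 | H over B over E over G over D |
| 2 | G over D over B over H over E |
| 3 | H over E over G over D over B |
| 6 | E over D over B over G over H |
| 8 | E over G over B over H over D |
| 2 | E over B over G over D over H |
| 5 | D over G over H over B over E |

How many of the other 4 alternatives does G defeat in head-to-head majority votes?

3

G against each rival (29 voters):
G vs B: G is ranked higher on 2+3+8+5 = 18 ballots, B on 11. G wins 18–11.
G vs D: G, 18–11.
G vs E: G is ranked higher on 2+5 = 7 ballots, E on 22. E wins 22–7.
G vs H: 2+6+8+2+5 = 23 for G, 6 for H — G by 23–6.
G beats B, D, H; loses to E — 3 pairwise wins.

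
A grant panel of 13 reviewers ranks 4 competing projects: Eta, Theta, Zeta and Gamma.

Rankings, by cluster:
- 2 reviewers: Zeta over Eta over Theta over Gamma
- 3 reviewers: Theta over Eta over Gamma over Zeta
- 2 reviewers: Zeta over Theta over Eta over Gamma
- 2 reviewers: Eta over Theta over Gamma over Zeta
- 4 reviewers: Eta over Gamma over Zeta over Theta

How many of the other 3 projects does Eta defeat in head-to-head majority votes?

3

Eta against each rival (13 reviewers):
Eta vs Theta: 8 to 5, Eta.
Eta vs Zeta: Eta is ranked higher on 3+2+4 = 9 ballots, Zeta on 4. Eta wins 9–4.
Eta vs Gamma: 13 to 0, Eta.
Eta beats Theta, Zeta, Gamma — 3 pairwise wins.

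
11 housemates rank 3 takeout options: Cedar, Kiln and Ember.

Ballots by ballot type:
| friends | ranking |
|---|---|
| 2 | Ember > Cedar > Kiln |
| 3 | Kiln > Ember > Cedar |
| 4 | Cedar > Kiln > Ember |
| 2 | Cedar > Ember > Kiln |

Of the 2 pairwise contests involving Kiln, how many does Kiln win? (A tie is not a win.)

1

Kiln against each rival (11 friends):
Kiln vs Cedar: Cedar, 8–3.
Kiln vs Ember: Kiln preferred on 3+4 = 7 ballots; Kiln wins 7–4.
Kiln beats Ember; loses to Cedar — 1 pairwise win.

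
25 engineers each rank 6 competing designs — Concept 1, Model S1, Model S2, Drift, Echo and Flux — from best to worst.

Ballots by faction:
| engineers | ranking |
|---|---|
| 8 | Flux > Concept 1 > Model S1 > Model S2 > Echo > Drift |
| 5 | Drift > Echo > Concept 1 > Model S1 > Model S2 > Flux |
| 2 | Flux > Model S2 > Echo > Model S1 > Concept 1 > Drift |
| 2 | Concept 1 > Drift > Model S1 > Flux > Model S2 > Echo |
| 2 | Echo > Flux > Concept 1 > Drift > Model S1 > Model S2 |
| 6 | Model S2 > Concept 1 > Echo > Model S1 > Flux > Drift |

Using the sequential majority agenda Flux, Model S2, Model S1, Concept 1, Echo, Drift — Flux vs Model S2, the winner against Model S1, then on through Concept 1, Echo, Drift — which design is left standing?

Concept 1

Round 1: Flux vs Model S2 — 14–11, Flux advances.
Round 2: Flux vs Model S1 — 12–13, Model S1 advances.
Round 3: Model S1 vs Concept 1 — 2–23, Concept 1 advances.
Round 4: Concept 1 vs Echo — 16–9, Concept 1 advances.
Round 5: Concept 1 vs Drift — 20–5, Concept 1 advances.
Concept 1 survives the agenda.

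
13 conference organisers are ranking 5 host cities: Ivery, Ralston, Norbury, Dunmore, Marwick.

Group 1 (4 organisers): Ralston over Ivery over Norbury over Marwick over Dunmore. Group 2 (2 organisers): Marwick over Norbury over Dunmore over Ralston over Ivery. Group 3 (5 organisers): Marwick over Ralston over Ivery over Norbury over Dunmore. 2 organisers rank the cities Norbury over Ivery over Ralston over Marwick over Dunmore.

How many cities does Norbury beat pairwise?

Norbury against each rival (13 organisers):
Norbury vs Ivery: Ivery, 9–4.
Norbury vs Ralston: Ralston wins 9–4.
Norbury–Dunmore: Norbury 13–0.
Norbury vs Marwick: Marwick, 7–6.
Norbury beats Dunmore; loses to Ivery, Ralston, Marwick — 1 pairwise win.

1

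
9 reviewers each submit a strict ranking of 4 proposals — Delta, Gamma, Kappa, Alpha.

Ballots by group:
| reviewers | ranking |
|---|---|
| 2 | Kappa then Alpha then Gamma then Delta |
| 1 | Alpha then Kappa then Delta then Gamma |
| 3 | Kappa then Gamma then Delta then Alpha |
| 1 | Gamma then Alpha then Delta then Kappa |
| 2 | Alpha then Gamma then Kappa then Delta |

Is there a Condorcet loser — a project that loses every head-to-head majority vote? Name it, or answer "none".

Delta

Pairwise majorities:
Delta vs Gamma: Delta is ranked higher on 1 ballot, Gamma on 8. Gamma wins 8–1.
Delta vs Kappa: 1 for Delta, 8 for Kappa — Kappa by 8–1.
Delta vs Alpha: Delta preferred on 3 ballots; Alpha wins 6–3.
Gamma vs Kappa: Kappa wins 6–3.
Gamma vs Alpha: Alpha, 5–4.
Kappa vs Alpha: Kappa preferred on 2+3 = 5 ballots; Kappa wins 5–4.
Delta is beaten in every head-to-head and is the Condorcet loser.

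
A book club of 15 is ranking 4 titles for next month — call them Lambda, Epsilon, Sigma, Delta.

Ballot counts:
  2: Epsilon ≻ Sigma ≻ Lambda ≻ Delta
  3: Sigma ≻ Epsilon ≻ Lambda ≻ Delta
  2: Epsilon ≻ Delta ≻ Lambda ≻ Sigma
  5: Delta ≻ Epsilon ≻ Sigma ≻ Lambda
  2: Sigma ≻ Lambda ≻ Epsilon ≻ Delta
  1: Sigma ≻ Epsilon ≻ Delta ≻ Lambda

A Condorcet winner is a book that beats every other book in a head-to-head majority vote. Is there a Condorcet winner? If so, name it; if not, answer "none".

Head-to-head results (15 members):
Lambda vs Epsilon: 2 to 13, Epsilon.
Lambda vs Sigma: Lambda preferred on 2 ballots; Sigma wins 13–2.
Lambda vs Delta: Lambda preferred on 2+3+2 = 7 ballots; Delta wins 8–7.
Epsilon vs Sigma: 2+2+5 = 9 for Epsilon, 6 for Sigma — Epsilon by 9–6.
Epsilon vs Delta: Epsilon preferred on 2+3+2+2+1 = 10 ballots; Epsilon wins 10–5.
Sigma vs Delta: Sigma preferred on 2+3+2+1 = 8 ballots; Sigma wins 8–7.
Epsilon beats each of Lambda, Sigma, Delta — Epsilon is the Condorcet winner.

Epsilon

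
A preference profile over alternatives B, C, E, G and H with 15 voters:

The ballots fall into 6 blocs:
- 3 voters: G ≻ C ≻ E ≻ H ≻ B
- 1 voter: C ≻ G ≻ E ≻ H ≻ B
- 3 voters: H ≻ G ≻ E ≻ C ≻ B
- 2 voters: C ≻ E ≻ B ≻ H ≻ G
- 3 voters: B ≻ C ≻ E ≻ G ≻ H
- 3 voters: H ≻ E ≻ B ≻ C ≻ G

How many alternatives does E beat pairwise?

E against each rival (15 voters):
E–B: E 12–3.
E vs C: C wins 9–6.
E vs G: E preferred on 2+3+3 = 8 ballots; E wins 8–7.
E vs H: 3+1+2+3 = 9 for E, 6 for H — E by 9–6.
E beats B, G, H; loses to C — 3 pairwise wins.

3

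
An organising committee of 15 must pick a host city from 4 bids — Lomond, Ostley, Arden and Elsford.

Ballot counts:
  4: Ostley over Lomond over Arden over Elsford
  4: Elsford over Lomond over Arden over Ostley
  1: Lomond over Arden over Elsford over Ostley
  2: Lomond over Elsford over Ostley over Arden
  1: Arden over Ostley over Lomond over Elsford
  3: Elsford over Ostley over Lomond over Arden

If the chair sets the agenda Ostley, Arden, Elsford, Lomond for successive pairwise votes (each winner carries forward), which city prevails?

Lomond

Round 1: Ostley vs Arden — 9–6, Ostley advances.
Round 2: Ostley vs Elsford — 5–10, Elsford advances.
Round 3: Elsford vs Lomond — 7–8, Lomond advances.
Lomond survives the agenda.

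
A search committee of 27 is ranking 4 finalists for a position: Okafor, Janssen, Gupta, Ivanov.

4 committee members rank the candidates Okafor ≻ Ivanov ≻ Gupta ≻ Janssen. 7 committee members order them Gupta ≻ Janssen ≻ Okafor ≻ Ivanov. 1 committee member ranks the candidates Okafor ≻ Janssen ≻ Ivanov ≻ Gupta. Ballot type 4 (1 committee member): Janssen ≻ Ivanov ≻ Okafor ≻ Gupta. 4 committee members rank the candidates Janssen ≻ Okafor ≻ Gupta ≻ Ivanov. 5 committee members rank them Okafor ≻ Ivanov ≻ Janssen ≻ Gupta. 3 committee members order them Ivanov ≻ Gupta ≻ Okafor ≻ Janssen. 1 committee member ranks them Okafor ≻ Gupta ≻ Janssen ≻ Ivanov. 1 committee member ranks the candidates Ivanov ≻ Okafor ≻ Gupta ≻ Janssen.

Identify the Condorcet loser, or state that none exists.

Pairwise majorities:
Okafor vs Janssen: 15 to 12, Okafor.
Okafor vs Gupta: Okafor, 17–10.
Okafor vs Ivanov: 4+7+1+4+5+1 = 22 for Okafor, 5 for Ivanov — Okafor by 22–5.
Janssen–Gupta: Gupta 16–11.
Janssen vs Ivanov: 14 to 13, Janssen.
Gupta vs Ivanov: Gupta is ranked higher on 7+4+1 = 12 ballots, Ivanov on 15. Ivanov wins 15–12.
No candidate is winless: Okafor beats Janssen; Janssen beats Ivanov; Gupta beats Janssen; Ivanov beats Gupta. There is no Condorcet loser.

none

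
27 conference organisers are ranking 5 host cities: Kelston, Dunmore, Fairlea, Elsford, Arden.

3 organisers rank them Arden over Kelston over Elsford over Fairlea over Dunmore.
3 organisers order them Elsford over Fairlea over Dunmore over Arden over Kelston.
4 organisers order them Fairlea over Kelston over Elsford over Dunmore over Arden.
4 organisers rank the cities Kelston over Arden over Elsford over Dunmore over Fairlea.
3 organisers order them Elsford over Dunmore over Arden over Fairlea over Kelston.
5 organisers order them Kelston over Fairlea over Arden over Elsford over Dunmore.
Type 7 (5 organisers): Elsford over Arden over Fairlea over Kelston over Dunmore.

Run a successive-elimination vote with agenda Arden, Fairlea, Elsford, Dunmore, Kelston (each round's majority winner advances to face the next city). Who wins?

Round 1: Arden vs Fairlea — 15–12, Arden advances.
Round 2: Arden vs Elsford — 12–15, Elsford advances.
Round 3: Elsford vs Dunmore — 27–0, Elsford advances.
Round 4: Elsford vs Kelston — 11–16, Kelston advances.
Kelston survives the agenda.

Kelston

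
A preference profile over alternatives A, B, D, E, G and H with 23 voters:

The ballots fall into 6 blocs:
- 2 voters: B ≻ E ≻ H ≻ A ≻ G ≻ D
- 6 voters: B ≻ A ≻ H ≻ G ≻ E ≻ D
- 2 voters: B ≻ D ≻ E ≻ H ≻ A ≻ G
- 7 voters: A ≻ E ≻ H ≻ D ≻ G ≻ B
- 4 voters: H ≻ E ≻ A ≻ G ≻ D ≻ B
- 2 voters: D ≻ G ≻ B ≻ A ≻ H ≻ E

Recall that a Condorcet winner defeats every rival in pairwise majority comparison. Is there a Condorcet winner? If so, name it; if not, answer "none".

Head-to-head results (23 voters):
A vs B: 7+4 = 11 for A, 12 for B — B by 12–11.
A vs D: A is ranked higher on 2+6+7+4 = 19 ballots, D on 4. A wins 19–4.
A vs E: 6+7+2 = 15 for A, 8 for E — A by 15–8.
A vs G: A is ranked higher on 2+6+2+7+4 = 21 ballots, G on 2. A wins 21–2.
A vs H: 6+7+2 = 15 for A, 8 for H — A by 15–8.
B vs D: B is ranked higher on 2+6+2 = 10 ballots, D on 13. D wins 13–10.
B vs E: B is ranked higher on 2+6+2+2 = 12 ballots, E on 11. B wins 12–11.
B vs G: 2+6+2 = 10 for B, 13 for G — G by 13–10.
B vs H: B is ranked higher on 2+6+2+2 = 12 ballots, H on 11. B wins 12–11.
D vs E: 2+2 = 4 for D, 19 for E — E by 19–4.
D vs G: D preferred on 2+7+2 = 11 ballots; G wins 12–11.
D vs H: 2+2 = 4 for D, 19 for H — H by 19–4.
E vs G: E is ranked higher on 2+2+7+4 = 15 ballots, G on 8. E wins 15–8.
E vs H: 11 to 12, H.
G vs H: 2 to 21, H.
Each alternative drops at least one matchup (A loses to B; B loses to D; D loses to A; E loses to A; G loses to A; H loses to A); the cycle A → D → B → A rules out a Condorcet winner.

none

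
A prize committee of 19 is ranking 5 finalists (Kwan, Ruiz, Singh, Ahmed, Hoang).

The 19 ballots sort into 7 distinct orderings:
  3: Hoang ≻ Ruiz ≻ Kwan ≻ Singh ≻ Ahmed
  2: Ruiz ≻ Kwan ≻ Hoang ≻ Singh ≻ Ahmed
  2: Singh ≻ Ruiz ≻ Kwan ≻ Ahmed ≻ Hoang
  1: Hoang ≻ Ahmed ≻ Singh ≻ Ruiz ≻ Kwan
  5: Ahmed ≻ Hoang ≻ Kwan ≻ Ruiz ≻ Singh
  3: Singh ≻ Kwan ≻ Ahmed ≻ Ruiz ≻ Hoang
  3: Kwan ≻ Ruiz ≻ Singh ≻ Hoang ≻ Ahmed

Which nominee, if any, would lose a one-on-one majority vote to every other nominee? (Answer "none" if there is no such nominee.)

none

Head-to-head results (19 jurors):
Kwan–Ruiz: Kwan 11–8.
Kwan vs Singh: Kwan preferred on 3+2+5+3 = 13 ballots; Kwan wins 13–6.
Kwan vs Ahmed: Kwan wins 13–6.
Kwan vs Hoang: Kwan wins 10–9.
Ruiz–Singh: Ruiz 13–6.
Ruiz vs Ahmed: Ruiz preferred on 3+2+2+3 = 10 ballots; Ruiz wins 10–9.
Ruiz vs Hoang: Ruiz is ranked higher on 2+2+3+3 = 10 ballots, Hoang on 9. Ruiz wins 10–9.
Singh vs Ahmed: Singh preferred on 3+2+2+3+3 = 13 ballots; Singh wins 13–6.
Singh vs Hoang: Hoang, 11–8.
Ahmed vs Hoang: Ahmed is ranked higher on 2+5+3 = 10 ballots, Hoang on 9. Ahmed wins 10–9.
Every nominee wins at least one matchup (Kwan beats Ruiz; Ruiz beats Singh; Singh beats Ahmed; Ahmed beats Hoang; Hoang beats Singh), so there is no Condorcet loser.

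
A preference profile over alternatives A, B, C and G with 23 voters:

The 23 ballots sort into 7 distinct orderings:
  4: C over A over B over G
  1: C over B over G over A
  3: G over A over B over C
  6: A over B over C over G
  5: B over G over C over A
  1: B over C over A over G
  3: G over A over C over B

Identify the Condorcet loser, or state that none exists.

none

Pairwise majorities:
A vs B: A, 16–7.
A–C: A 12–11.
A–G: G 12–11.
B–C: B 15–8.
B–G: B 17–6.
C vs G: C preferred on 4+1+6+1 = 12 ballots; C wins 12–11.
No alternative is winless: A beats B; B beats C; C beats G; G beats A. There is no Condorcet loser.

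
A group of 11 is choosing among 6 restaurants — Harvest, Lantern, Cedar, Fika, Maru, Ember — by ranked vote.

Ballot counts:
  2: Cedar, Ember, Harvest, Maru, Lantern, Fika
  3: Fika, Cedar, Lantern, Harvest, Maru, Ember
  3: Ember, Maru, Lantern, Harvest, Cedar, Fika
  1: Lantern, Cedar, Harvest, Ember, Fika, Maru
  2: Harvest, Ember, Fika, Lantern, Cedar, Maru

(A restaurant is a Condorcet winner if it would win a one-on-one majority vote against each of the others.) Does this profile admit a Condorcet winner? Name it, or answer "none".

none

Check each pair by majority over 11 ballots:
Harvest vs Lantern: Lantern wins 7–4.
Harvest vs Cedar: Cedar wins 6–5.
Harvest–Fika: Harvest 8–3.
Harvest vs Maru: Harvest wins 8–3.
Harvest vs Ember: Harvest, 6–5.
Lantern vs Cedar: Lantern, 6–5.
Lantern vs Fika: Lantern wins 6–5.
Lantern–Maru: Lantern 6–5.
Lantern vs Ember: Ember wins 7–4.
Cedar–Fika: Cedar 6–5.
Cedar vs Maru: Cedar wins 8–3.
Cedar vs Ember: Cedar wins 6–5.
Fika vs Maru: Fika, 6–5.
Fika vs Ember: Ember wins 8–3.
Maru vs Ember: Ember, 8–3.
No restaurant is unbeaten: Harvest loses to Lantern; Lantern loses to Ember; Cedar loses to Lantern; Fika loses to Harvest; Maru loses to Harvest; Ember loses to Harvest. In particular Harvest → Ember → Lantern → Harvest is a majority cycle — no Condorcet winner exists.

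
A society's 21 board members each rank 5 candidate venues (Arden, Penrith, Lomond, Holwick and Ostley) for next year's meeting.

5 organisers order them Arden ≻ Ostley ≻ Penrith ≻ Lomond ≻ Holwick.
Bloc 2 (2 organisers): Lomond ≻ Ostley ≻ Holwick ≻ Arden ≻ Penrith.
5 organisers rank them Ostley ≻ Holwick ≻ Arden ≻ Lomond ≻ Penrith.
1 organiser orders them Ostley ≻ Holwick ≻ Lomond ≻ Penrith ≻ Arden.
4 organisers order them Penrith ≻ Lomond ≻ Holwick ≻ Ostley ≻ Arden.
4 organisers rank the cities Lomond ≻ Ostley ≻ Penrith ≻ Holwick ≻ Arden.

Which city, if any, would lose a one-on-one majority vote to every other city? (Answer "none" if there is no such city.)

none

Head-to-head results (21 organisers):
Arden vs Penrith: 5+2+5 = 12 for Arden, 9 for Penrith — Arden by 12–9.
Arden vs Lomond: 10 to 11, Lomond.
Arden vs Holwick: Holwick, 16–5.
Arden vs Ostley: 5 to 16, Ostley.
Penrith vs Lomond: 5+4 = 9 for Penrith, 12 for Lomond — Lomond by 12–9.
Penrith vs Holwick: Penrith, 13–8.
Penrith vs Ostley: Penrith is ranked higher on 4 ballots, Ostley on 17. Ostley wins 17–4.
Lomond vs Holwick: Lomond preferred on 5+2+4+4 = 15 ballots; Lomond wins 15–6.
Lomond vs Ostley: Lomond preferred on 2+4+4 = 10 ballots; Ostley wins 11–10.
Holwick vs Ostley: Holwick preferred on 4 ballots; Ostley wins 17–4.
Every city wins at least one matchup (Arden beats Penrith; Penrith beats Holwick; Lomond beats Arden; Holwick beats Arden; Ostley beats Arden), so there is no Condorcet loser.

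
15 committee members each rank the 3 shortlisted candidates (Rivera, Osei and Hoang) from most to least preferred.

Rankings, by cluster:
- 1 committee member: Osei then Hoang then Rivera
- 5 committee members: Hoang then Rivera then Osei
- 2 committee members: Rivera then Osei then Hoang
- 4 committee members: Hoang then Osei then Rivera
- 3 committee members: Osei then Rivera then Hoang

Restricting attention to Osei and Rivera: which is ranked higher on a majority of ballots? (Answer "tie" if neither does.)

Osei

Ballots ranking Osei above Rivera: 1 + 4 + 3 = 8.
Ballots ranking Rivera above Osei: 15 − 8 = 7.
Osei wins the head-to-head 8–7.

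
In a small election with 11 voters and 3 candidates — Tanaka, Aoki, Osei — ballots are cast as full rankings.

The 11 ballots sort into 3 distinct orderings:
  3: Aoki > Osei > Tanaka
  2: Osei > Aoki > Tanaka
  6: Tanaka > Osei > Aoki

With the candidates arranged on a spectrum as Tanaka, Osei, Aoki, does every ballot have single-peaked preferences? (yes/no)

Axis positions: Tanaka=1, Osei=2, Aoki=3.
Type 1 (peak Aoki at position 3): ranking walks positions 3-2-1, expanding outward from the peak — single-peaked.
Type 2 (peak Osei at position 2): ranking walks positions 2-3-1, expanding outward from the peak — single-peaked.
Type 3 (peak Tanaka at position 1): ranking walks positions 1-2-3, expanding outward from the peak — single-peaked.
Every ranking is single-peaked on this axis.

yes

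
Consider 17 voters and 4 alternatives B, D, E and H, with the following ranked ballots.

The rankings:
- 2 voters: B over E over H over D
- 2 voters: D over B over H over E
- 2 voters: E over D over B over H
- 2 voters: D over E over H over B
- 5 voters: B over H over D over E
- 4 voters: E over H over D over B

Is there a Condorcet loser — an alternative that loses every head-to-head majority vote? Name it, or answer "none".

none

Pairwise majorities:
B vs D: 2+5 = 7 for B, 10 for D — D by 10–7.
B vs E: B, 9–8.
B vs H: 2+2+2+5 = 11 for B, 6 for H — B by 11–6.
D vs E: D is ranked higher on 2+2+5 = 9 ballots, E on 8. D wins 9–8.
D vs H: D is ranked higher on 2+2+2 = 6 ballots, H on 11. H wins 11–6.
E–H: E 10–7.
Every alternative wins at least one matchup (B beats E; D beats B; E beats H; H beats D), so there is no Condorcet loser.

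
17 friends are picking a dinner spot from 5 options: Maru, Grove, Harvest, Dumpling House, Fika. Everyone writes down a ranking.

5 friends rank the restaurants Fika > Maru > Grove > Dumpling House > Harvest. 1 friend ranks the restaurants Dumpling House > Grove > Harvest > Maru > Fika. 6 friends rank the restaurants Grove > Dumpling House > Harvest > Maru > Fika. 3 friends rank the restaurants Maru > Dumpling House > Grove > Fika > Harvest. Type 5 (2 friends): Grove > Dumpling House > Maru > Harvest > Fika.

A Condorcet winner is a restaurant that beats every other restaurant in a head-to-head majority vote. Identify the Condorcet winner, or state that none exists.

Check each pair by majority over 17 ballots:
Maru vs Grove: Maru is ranked higher on 5+3 = 8 ballots, Grove on 9. Grove wins 9–8.
Maru vs Harvest: Maru is ranked higher on 5+3+2 = 10 ballots, Harvest on 7. Maru wins 10–7.
Maru vs Dumpling House: 5+3 = 8 for Maru, 9 for Dumpling House — Dumpling House by 9–8.
Maru vs Fika: 12 to 5, Maru.
Grove vs Harvest: Grove preferred on 5+1+6+3+2 = 17 ballots; Grove wins 17–0.
Grove vs Dumpling House: 13 to 4, Grove.
Grove vs Fika: Grove is ranked higher on 1+6+3+2 = 12 ballots, Fika on 5. Grove wins 12–5.
Harvest vs Dumpling House: 0 to 17, Dumpling House.
Harvest vs Fika: 1+6+2 = 9 for Harvest, 8 for Fika — Harvest by 9–8.
Dumpling House vs Fika: 12 to 5, Dumpling House.
Grove beats each of Maru, Harvest, Dumpling House, Fika — Grove is the Condorcet winner.

Grove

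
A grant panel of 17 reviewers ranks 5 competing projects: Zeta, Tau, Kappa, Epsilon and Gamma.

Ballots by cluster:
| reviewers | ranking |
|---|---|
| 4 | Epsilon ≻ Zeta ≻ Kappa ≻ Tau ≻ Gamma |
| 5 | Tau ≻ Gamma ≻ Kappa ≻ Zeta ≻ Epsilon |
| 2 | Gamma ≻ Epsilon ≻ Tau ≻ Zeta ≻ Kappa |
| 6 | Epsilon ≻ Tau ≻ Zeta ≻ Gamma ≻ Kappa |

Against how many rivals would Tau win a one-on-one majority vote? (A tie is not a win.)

3

Tau against each rival (17 reviewers):
Tau vs Zeta: Tau, 13–4.
Tau vs Kappa: 13 to 4, Tau.
Tau vs Epsilon: Epsilon, 12–5.
Tau vs Gamma: 4+5+6 = 15 for Tau, 2 for Gamma — Tau by 15–2.
Tau beats Zeta, Kappa, Gamma; loses to Epsilon — 3 pairwise wins.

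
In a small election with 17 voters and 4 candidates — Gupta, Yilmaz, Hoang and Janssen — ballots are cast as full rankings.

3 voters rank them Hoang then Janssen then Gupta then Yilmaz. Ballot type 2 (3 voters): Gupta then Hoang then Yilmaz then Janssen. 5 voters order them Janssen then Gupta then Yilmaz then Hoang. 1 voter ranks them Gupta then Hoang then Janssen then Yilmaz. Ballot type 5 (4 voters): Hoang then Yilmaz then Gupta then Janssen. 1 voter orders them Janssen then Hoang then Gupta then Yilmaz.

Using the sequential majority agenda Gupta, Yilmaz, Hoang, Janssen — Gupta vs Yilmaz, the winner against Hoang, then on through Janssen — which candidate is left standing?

Janssen

Round 1: Gupta vs Yilmaz — 13–4, Gupta advances.
Round 2: Gupta vs Hoang — 9–8, Gupta advances.
Round 3: Gupta vs Janssen — 8–9, Janssen advances.
Janssen survives the agenda.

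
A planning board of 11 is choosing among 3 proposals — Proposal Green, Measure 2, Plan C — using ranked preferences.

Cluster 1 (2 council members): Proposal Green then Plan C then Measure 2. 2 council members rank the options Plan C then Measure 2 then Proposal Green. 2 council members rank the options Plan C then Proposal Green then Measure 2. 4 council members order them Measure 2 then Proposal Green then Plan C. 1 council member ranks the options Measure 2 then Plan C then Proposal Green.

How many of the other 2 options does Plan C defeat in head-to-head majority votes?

1

Plan C against each rival (11 council members):
Plan C vs Proposal Green: Proposal Green wins 6–5.
Plan C vs Measure 2: Plan C wins 6–5.
Plan C beats Measure 2; loses to Proposal Green — 1 pairwise win.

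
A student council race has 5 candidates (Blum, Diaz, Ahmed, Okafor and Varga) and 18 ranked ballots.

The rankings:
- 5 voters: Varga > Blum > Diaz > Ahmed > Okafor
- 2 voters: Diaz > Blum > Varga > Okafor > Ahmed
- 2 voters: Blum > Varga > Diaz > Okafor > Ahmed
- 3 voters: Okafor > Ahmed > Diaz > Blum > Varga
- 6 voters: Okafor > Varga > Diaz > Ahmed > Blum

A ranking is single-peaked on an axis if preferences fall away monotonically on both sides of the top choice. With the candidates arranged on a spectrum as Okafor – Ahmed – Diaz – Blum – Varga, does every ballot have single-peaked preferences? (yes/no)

no

Axis positions: Okafor=1, Ahmed=2, Diaz=3, Blum=4, Varga=5.
Faction 1 (peak Varga at position 5): ranking walks positions 5-4-3-2-1, expanding outward from the peak — single-peaked.
Faction 2: ranking walks positions 3-4-5-1-2; Okafor is ranked above Ahmed even though Ahmed lies between Okafor and the peak Diaz on the axis — preferences dip and rise again. Not single-peaked.
Faction 3: ranking walks positions 4-5-3-1-2; Okafor is ranked above Ahmed even though Ahmed lies between Okafor and the peak Blum on the axis — preferences dip and rise again. Not single-peaked.
Faction 4 (peak Okafor at position 1): ranking walks positions 1-2-3-4-5, expanding outward from the peak — single-peaked.
Faction 5: ranking walks positions 1-5-3-2-4; Varga is ranked above Ahmed even though Ahmed lies between Varga and the peak Okafor on the axis — preferences dip and rise again. Not single-peaked.
Faction 2 violates single-peakedness, so the profile is not single-peaked on this axis.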